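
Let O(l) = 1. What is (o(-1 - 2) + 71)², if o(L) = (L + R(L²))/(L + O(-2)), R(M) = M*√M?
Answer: 3481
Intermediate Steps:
R(M) = M^(3/2)
o(L) = (L + (L²)^(3/2))/(1 + L) (o(L) = (L + (L²)^(3/2))/(L + 1) = (L + (L²)^(3/2))/(1 + L))
(o(-1 - 2) + 71)² = (((-1 - 2) + ((-1 - 2)²)^(3/2))/(1 + (-1 - 2)) + 71)² = ((-3 + ((-3)²)^(3/2))/(1 - 3) + 71)² = ((-3 + 9^(3/2))/(-2) + 71)² = (-(-3 + 27)/2 + 71)² = (-½*24 + 71)² = (-12 + 71)² = 59² = 3481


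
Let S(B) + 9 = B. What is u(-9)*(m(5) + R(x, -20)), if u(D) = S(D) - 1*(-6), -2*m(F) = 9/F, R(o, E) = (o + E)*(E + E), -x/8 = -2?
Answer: -9546/5 ≈ -1909.2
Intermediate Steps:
x = 16 (x = -8*(-2) = 16)
S(B) = -9 + B
R(o, E) = 2*E*(E + o) (R(o, E) = (E + o)*(2*E) = 2*E*(E + o))
m(F) = -9/(2*F)
u(D) = -3 + D (u(D) = (-9 + D) - 1*(-6) = (-9 + D) + 6 = -3 + D)
u(-9)*(m(5) + R(x, -20)) = (-3 - 9)*(-9/2/5 + 2*(-20)*(-20 + 16)) = -12*(-9/2*⅕ + 2*(-20)*(-4)) = -12*(-9/10 + 160) = -12*1591/10 = -9546/5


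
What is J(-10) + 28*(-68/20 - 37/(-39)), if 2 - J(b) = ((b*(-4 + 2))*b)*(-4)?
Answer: -168994/195 ≈ -866.64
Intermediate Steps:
J(b) = 2 - 8*b**2 (J(b) = 2 - (b*(-4 + 2))*b*(-4) = 2 - (b*(-2))*b*(-4) = 2 - (-2*b)*b*(-4) = 2 - (-2*b**2)*(-4) = 2 - 8*b**2)
J(-10) + 28*(-68/20 - 37/(-39)) = (2 - 8*(-10)**2) + 28*(-68/20 - 37/(-39)) = (2 - 8*100) + 28*(-68*1/20 - 37*(-1/39)) = (2 - 800) + 28*(-17/5 + 37/39) = -798 + 28*(-478/195) = -798 - 13384/195 = -168994/195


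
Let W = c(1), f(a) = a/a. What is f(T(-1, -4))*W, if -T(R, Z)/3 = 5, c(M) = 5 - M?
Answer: 4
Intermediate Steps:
T(R, Z) = -15 (T(R, Z) = -3*5 = -15)
f(a) = 1
W = 4 (W = 5 - 1*1 = 5 - 1 = 4)
f(T(-1, -4))*W = 1*4 = 4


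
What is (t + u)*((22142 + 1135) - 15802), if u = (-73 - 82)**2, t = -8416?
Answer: 116677275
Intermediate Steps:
u = 24025 (u = (-155)**2 = 24025)
(t + u)*((22142 + 1135) - 15802) = (-8416 + 24025)*((22142 + 1135) - 15802) = 15609*(23277 - 15802) = 15609*7475 = 116677275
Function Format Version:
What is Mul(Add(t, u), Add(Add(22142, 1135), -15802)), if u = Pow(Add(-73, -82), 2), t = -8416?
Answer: 116677275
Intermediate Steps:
u = 24025 (u = Pow(-155, 2) = 24025)
Mul(Add(t, u), Add(Add(22142, 1135), -15802)) = Mul(Add(-8416, 24025), Add(Add(22142, 1135), -15802)) = Mul(15609, Add(23277, -15802)) = Mul(15609, 7475) = 116677275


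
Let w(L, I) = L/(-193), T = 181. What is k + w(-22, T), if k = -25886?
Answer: -4995976/193 ≈ -25886.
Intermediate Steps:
w(L, I) = -L/193 (w(L, I) = L*(-1/193) = -L/193)
k + w(-22, T) = -25886 - 1/193*(-22) = -25886 + 22/193 = -4995976/193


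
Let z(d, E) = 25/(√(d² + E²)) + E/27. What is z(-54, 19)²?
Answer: 1638622/2388933 + 950*√3277/88479 ≈ 1.3006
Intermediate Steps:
z(d, E) = 25/√(E² + d²) + E/27 (z(d, E) = 25/(√(E² + d²)) + E*(1/27) = 25/√(E² + d²) + E/27)
z(-54, 19)² = (25/√(19² + (-54)²) + (1/27)*19)² = (25/√(361 + 2916) + 19/27)² = (25/√3277 + 19/27)² = (25*(√3277/3277) + 19/27)² = (25*√3277/3277 + 19/27)² = (19/27 + 25*√3277/3277)²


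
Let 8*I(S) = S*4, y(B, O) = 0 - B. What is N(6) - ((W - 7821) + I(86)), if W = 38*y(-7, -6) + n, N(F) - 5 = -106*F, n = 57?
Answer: 6824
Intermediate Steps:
y(B, O) = -B
I(S) = S/2 (I(S) = (S*4)/8 = (4*S)/8 = S/2)
N(F) = 5 - 106*F
W = 323 (W = 38*(-1*(-7)) + 57 = 38*7 + 57 = 266 + 57 = 323)
N(6) - ((W - 7821) + I(86)) = (5 - 106*6) - ((323 - 7821) + (1/2)*86) = (5 - 636) - (-7498 + 43) = -631 - 1*(-7455) = -631 + 7455 = 6824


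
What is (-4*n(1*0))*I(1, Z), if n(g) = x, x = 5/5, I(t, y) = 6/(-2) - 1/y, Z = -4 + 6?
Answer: 14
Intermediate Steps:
Z = 2
I(t, y) = -3 - 1/y (I(t, y) = 6*(-1/2) - 1/y = -3 - 1/y)
x = 1 (x = 5*(1/5) = 1)
n(g) = 1
(-4*n(1*0))*I(1, Z) = (-4*1)*(-3 - 1/2) = -4*(-3 - 1*1/2) = -4*(-3 - 1/2) = -4*(-7/2) = 14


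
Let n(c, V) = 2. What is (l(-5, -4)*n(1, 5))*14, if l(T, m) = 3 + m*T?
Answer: 644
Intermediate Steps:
l(T, m) = 3 + T*m
(l(-5, -4)*n(1, 5))*14 = ((3 - 5*(-4))*2)*14 = ((3 + 20)*2)*14 = (23*2)*14 = 46*14 = 644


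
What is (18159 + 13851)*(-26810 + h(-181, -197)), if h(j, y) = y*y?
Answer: 384087990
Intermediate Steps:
h(j, y) = y²
(18159 + 13851)*(-26810 + h(-181, -197)) = (18159 + 13851)*(-26810 + (-197)²) = 32010*(-26810 + 38809) = 32010*11999 = 384087990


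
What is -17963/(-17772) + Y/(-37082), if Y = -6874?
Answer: 394134347/329510652 ≈ 1.1961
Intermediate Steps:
-17963/(-17772) + Y/(-37082) = -17963/(-17772) - 6874/(-37082) = -17963*(-1/17772) - 6874*(-1/37082) = 17963/17772 + 3437/18541 = 394134347/329510652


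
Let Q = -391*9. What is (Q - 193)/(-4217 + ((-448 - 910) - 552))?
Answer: 3712/6127 ≈ 0.60584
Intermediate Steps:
Q = -3519
(Q - 193)/(-4217 + ((-448 - 910) - 552)) = (-3519 - 193)/(-4217 + ((-448 - 910) - 552)) = -3712/(-4217 + (-1358 - 552)) = -3712/(-4217 - 1910) = -3712/(-6127) = -3712*(-1/6127) = 3712/6127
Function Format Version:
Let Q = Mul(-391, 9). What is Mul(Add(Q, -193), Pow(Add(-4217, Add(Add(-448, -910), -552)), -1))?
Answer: Rational(3712, 6127) ≈ 0.60584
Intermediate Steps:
Q = -3519
Mul(Add(Q, -193), Pow(Add(-4217, Add(Add(-448, -910), -552)), -1)) = Mul(Add(-3519, -193), Pow(Add(-4217, Add(Add(-448, -910), -552)), -1)) = Mul(-3712, Pow(Add(-4217, Add(-1358, -552)), -1)) = Mul(-3712, Pow(Add(-4217, -1910), -1)) = Mul(-3712, Pow(-6127, -1)) = Mul(-3712, Rational(-1, 6127)) = Rational(3712, 6127)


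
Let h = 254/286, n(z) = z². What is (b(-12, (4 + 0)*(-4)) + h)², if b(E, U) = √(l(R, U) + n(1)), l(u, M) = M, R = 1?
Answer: -290606/20449 + 254*I*√15/143 ≈ -14.211 + 6.8793*I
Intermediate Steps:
b(E, U) = √(1 + U) (b(E, U) = √(U + 1²) = √(U + 1) = √(1 + U))
h = 127/143 (h = 254*(1/286) = 127/143 ≈ 0.88811)
(b(-12, (4 + 0)*(-4)) + h)² = (√(1 + (4 + 0)*(-4)) + 127/143)² = (√(1 + 4*(-4)) + 127/143)² = (√(1 - 16) + 127/143)² = (√(-15) + 127/143)² = (I*√15 + 127/143)² = (127/143 + I*√15)²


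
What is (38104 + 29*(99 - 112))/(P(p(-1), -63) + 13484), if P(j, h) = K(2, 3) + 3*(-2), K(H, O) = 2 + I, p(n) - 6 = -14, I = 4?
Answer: 37727/13484 ≈ 2.7979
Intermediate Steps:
p(n) = -8 (p(n) = 6 - 14 = -8)
K(H, O) = 6 (K(H, O) = 2 + 4 = 6)
P(j, h) = 0 (P(j, h) = 6 + 3*(-2) = 6 - 6 = 0)
(38104 + 29*(99 - 112))/(P(p(-1), -63) + 13484) = (38104 + 29*(99 - 112))/(0 + 13484) = (38104 + 29*(-13))/13484 = (38104 - 377)*(1/13484) = 37727*(1/13484) = 37727/13484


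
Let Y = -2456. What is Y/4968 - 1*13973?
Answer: -8677540/621 ≈ -13974.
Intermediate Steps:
Y/4968 - 1*13973 = -2456/4968 - 1*13973 = -2456*1/4968 - 13973 = -307/621 - 13973 = -8677540/621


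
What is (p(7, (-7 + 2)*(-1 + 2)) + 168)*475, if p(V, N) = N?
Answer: 77425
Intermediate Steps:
(p(7, (-7 + 2)*(-1 + 2)) + 168)*475 = ((-7 + 2)*(-1 + 2) + 168)*475 = (-5*1 + 168)*475 = (-5 + 168)*475 = 163*475 = 77425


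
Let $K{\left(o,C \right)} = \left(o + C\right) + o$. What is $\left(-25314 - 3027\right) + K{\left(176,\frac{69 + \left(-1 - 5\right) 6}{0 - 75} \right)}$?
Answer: $- \frac{699736}{25} \approx -27989.0$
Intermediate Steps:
$K{\left(o,C \right)} = C + 2 o$ ($K{\left(o,C \right)} = \left(C + o\right) + o = C + 2 o$)
$\left(-25314 - 3027\right) + K{\left(176,\frac{69 + \left(-1 - 5\right) 6}{0 - 75} \right)} = \left(-25314 - 3027\right) + \left(\frac{69 + \left(-1 - 5\right) 6}{0 - 75} + 2 \cdot 176\right) = -28341 + \left(\frac{69 - 36}{-75} + 352\right) = -28341 + \left(\left(69 - 36\right) \left(- \frac{1}{75}\right) + 352\right) = -28341 + \left(33 \left(- \frac{1}{75}\right) + 352\right) = -28341 + \left(- \frac{11}{25} + 352\right) = -28341 + \frac{8789}{25} = - \frac{699736}{25}$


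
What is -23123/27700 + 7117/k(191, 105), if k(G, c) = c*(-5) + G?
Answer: -102431991/4625900 ≈ -22.143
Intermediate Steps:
k(G, c) = G - 5*c (k(G, c) = -5*c + G = G - 5*c)
-23123/27700 + 7117/k(191, 105) = -23123/27700 + 7117/(191 - 5*105) = -23123*1/27700 + 7117/(191 - 525) = -23123/27700 + 7117/(-334) = -23123/27700 + 7117*(-1/334) = -23123/27700 - 7117/334 = -102431991/4625900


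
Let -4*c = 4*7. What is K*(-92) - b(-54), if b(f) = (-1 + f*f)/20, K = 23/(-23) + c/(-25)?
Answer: -7951/100 ≈ -79.510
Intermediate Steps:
c = -7 ≈ -7.0000
K = -18/25 (K = 23/(-23) - 7/(-25) = 23*(-1/23) - 7*(-1/25) = -1 + 7/25 = -18/25 ≈ -0.72000)
b(f) = -1/20 + f²/20 (b(f) = (-1 + f²)*(1/20) = -1/20 + f²/20)
K*(-92) - b(-54) = -18/25*(-92) - (-1/20 + (1/20)*(-54)²) = 1656/25 - (-1/20 + (1/20)*2916) = 1656/25 - (-1/20 + 729/5) = 1656/25 - 1*583/4 = 1656/25 - 583/4 = -7951/100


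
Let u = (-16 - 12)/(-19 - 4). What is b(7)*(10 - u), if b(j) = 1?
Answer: 202/23 ≈ 8.7826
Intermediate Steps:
u = 28/23 (u = -28/(-23) = -28*(-1/23) = 28/23 ≈ 1.2174)
b(7)*(10 - u) = 1*(10 - 1*28/23) = 1*(10 - 28/23) = 1*(202/23) = 202/23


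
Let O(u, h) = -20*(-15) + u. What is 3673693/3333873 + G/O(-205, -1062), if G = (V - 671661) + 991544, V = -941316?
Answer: -109022615746/16669365 ≈ -6540.3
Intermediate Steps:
O(u, h) = 300 + u
G = -621433 (G = (-941316 - 671661) + 991544 = -1612977 + 991544 = -621433)
3673693/3333873 + G/O(-205, -1062) = 3673693/3333873 - 621433/(300 - 205) = 3673693*(1/3333873) - 621433/95 = 3673693/3333873 - 621433*1/95 = 3673693/3333873 - 32707/5 = -109022615746/16669365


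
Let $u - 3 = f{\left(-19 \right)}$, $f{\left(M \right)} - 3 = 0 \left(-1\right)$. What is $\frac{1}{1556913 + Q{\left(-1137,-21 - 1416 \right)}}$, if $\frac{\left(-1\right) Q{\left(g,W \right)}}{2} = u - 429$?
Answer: $\frac{1}{1557759} \approx 6.4195 \cdot 10^{-7}$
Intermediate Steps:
$f{\left(M \right)} = 3$ ($f{\left(M \right)} = 3 + 0 \left(-1\right) = 3 + 0 = 3$)
$u = 6$ ($u = 3 + 3 = 6$)
$Q{\left(g,W \right)} = 846$ ($Q{\left(g,W \right)} = - 2 \left(6 - 429\right) = \left(-2\right) \left(-423\right) = 846$)
$\frac{1}{1556913 + Q{\left(-1137,-21 - 1416 \right)}} = \frac{1}{1556913 + 846} = \frac{1}{1557759}$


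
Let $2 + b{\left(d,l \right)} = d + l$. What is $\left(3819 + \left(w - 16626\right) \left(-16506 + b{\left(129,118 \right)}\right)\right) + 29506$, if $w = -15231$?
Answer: $518060002$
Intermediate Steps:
$b{\left(d,l \right)} = -2 + d + l$ ($b{\left(d,l \right)} = -2 + \left(d + l\right) = -2 + d + l$)
$\left(3819 + \left(w - 16626\right) \left(-16506 + b{\left(129,118 \right)}\right)\right) + 29506 = \left(3819 + \left(-15231 - 16626\right) \left(-16506 + \left(-2 + 129 + 118\right)\right)\right) + 29506 = \left(3819 - 31857 \left(-16506 + 245\right)\right) + 29506 = \left(3819 - -518026677\right) + 29506 = \left(3819 + 518026677\right) + 29506 = 518030496 + 29506 = 518060002$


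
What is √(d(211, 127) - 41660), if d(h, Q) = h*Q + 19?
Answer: 2*I*√3711 ≈ 121.84*I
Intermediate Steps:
d(h, Q) = 19 + Q*h (d(h, Q) = Q*h + 19 = 19 + Q*h)
√(d(211, 127) - 41660) = √((19 + 127*211) - 41660) = √((19 + 26797) - 41660) = √(26816 - 41660) = √(-14844) = 2*I*√3711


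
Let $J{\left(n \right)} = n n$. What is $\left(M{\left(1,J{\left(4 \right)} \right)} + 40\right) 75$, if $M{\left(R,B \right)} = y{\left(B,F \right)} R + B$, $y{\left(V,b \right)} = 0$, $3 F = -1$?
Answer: $4200$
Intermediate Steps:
$F = - \frac{1}{3}$ ($F = \frac{1}{3} \left(-1\right) = - \frac{1}{3} \approx -0.33333$)
$J{\left(n \right)} = n^{2}$
$M{\left(R,B \right)} = B$ ($M{\left(R,B \right)} = 0 R + B = 0 + B = B$)
$\left(M{\left(1,J{\left(4 \right)} \right)} + 40\right) 75 = \left(4^{2} + 40\right) 75 = \left(16 + 40\right) 75 = 56 \cdot 75 = 4200$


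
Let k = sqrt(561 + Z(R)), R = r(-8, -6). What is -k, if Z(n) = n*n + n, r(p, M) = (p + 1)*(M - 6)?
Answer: -sqrt(7701) ≈ -87.755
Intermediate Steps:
r(p, M) = (1 + p)*(-6 + M)
R = 84 (R = -6 - 6 - 6*(-8) - 6*(-8) = -6 - 6 + 48 + 48 = 84)
Z(n) = n + n**2 (Z(n) = n**2 + n = n + n**2)
k = sqrt(7701) (k = sqrt(561 + 84*(1 + 84)) = sqrt(561 + 84*85) = sqrt(561 + 7140) = sqrt(7701) ≈ 87.755)
-k = -sqrt(7701)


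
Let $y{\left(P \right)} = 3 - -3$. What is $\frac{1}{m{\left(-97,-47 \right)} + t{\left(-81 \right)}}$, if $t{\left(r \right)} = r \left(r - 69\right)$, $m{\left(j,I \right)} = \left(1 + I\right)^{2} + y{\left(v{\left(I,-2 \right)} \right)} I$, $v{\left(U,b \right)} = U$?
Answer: $\frac{1}{13984} \approx 7.151 \cdot 10^{-5}$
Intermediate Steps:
$y{\left(P \right)} = 6$ ($y{\left(P \right)} = 3 + 3 = 6$)
$m{\left(j,I \right)} = \left(1 + I\right)^{2} + 6 I$
$t{\left(r \right)} = r \left(-69 + r\right)$
$\frac{1}{m{\left(-97,-47 \right)} + t{\left(-81 \right)}} = \frac{1}{\left(\left(1 - 47\right)^{2} + 6 \left(-47\right)\right) - 81 \left(-69 - 81\right)} = \frac{1}{\left(\left(-46\right)^{2} - 282\right) - -12150} = \frac{1}{\left(2116 - 282\right) + 12150} = \frac{1}{1834 + 12150} = \frac{1}{13984}$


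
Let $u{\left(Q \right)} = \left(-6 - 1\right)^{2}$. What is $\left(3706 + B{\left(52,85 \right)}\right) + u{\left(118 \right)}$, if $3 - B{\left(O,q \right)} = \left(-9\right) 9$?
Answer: $3839$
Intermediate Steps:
$B{\left(O,q \right)} = 84$ ($B{\left(O,q \right)} = 3 - \left(-9\right) 9 = 3 - -81 = 3 + 81 = 84$)
$u{\left(Q \right)} = 49$ ($u{\left(Q \right)} = \left(-7\right)^{2} = 49$)
$\left(3706 + B{\left(52,85 \right)}\right) + u{\left(118 \right)} = \left(3706 + 84\right) + 49 = 3790 + 49 = 3839$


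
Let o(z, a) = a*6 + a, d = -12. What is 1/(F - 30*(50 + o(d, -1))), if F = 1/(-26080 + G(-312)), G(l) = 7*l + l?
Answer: -28576/36863041 ≈ -0.00077519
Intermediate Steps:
o(z, a) = 7*a (o(z, a) = 6*a + a = 7*a)
G(l) = 8*l
F = -1/28576 (F = 1/(-26080 + 8*(-312)) = 1/(-26080 - 2496) = 1/(-28576) = -1/28576 ≈ -3.4994e-5)
1/(F - 30*(50 + o(d, -1))) = 1/(-1/28576 - 30*(50 + 7*(-1))) = 1/(-1/28576 - 30*(50 - 7)) = 1/(-1/28576 - 30*43) = 1/(-1/28576 - 1290) = 1/(-36863041/28576) = -28576/36863041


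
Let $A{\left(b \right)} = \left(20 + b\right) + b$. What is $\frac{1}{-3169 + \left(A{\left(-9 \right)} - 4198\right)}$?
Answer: $- \frac{1}{7365} \approx -0.00013578$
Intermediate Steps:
$A{\left(b \right)} = 20 + 2 b$
$\frac{1}{-3169 + \left(A{\left(-9 \right)} - 4198\right)} = \frac{1}{-3169 + \left(\left(20 + 2 \left(-9\right)\right) - 4198\right)} = \frac{1}{-3169 + \left(\left(20 - 18\right) - 4198\right)} = \frac{1}{-3169 + \left(2 - 4198\right)} = \frac{1}{-3169 - 4196} = \frac{1}{-7365} = - \frac{1}{7365}$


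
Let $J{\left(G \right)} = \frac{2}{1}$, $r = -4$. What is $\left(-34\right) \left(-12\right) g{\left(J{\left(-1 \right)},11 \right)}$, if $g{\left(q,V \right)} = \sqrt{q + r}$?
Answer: $408 i \sqrt{2} \approx 577.0 i$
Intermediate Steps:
$J{\left(G \right)} = 2$ ($J{\left(G \right)} = 2 \cdot 1 = 2$)
$g{\left(q,V \right)} = \sqrt{-4 + q}$ ($g{\left(q,V \right)} = \sqrt{q - 4} = \sqrt{-4 + q}$)
$\left(-34\right) \left(-12\right) g{\left(J{\left(-1 \right)},11 \right)} = \left(-34\right) \left(-12\right) \sqrt{-4 + 2} = 408 \sqrt{-2} = 408 i \sqrt{2}$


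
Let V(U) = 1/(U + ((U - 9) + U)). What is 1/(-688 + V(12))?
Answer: -27/18575 ≈ -0.0014536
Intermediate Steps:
V(U) = 1/(-9 + 3*U) (V(U) = 1/(U + ((-9 + U) + U)) = 1/(U + (-9 + 2*U)) = 1/(-9 + 3*U))
1/(-688 + V(12)) = 1/(-688 + 1/(3*(-3 + 12))) = 1/(-688 + (⅓)/9) = 1/(-688 + (⅓)*(⅑)) = 1/(-688 + 1/27) = 1/(-18575/27) = -27/18575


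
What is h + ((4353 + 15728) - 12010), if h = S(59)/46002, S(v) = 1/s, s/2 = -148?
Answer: 109899514031/13616592 ≈ 8071.0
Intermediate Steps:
s = -296 (s = 2*(-148) = -296)
S(v) = -1/296 (S(v) = 1/(-296) = -1/296)
h = -1/13616592 (h = -1/296/46002 = -1/296*1/46002 = -1/13616592 ≈ -7.3440e-8)
h + ((4353 + 15728) - 12010) = -1/13616592 + ((4353 + 15728) - 12010) = -1/13616592 + (20081 - 12010) = -1/13616592 + 8071 = 109899514031/13616592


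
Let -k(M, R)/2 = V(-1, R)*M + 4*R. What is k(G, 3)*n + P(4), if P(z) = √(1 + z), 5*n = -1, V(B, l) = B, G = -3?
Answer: 6 + √5 ≈ 8.2361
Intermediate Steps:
n = -⅕ (n = (⅕)*(-1) = -⅕ ≈ -0.20000)
k(M, R) = -8*R + 2*M (k(M, R) = -2*(-M + 4*R) = -8*R + 2*M)
k(G, 3)*n + P(4) = (-8*3 + 2*(-3))*(-⅕) + √(1 + 4) = (-24 - 6)*(-⅕) + √5 = -30*(-⅕) + √5 = 6 + √5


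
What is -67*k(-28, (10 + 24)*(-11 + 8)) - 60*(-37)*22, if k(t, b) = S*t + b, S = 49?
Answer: 147598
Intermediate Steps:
k(t, b) = b + 49*t (k(t, b) = 49*t + b = b + 49*t)
-67*k(-28, (10 + 24)*(-11 + 8)) - 60*(-37)*22 = -67*((10 + 24)*(-11 + 8) + 49*(-28)) - 60*(-37)*22 = -67*(34*(-3) - 1372) - (-2220)*22 = -67*(-102 - 1372) - 1*(-48840) = -67*(-1474) + 48840 = 98758 + 48840 = 147598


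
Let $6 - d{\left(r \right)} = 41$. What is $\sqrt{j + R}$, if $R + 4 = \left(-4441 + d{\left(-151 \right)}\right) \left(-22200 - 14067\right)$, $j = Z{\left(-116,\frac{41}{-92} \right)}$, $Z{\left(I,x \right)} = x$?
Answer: $\frac{\sqrt{343492581265}}{46} \approx 12741.0$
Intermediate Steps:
$d{\left(r \right)} = -35$ ($d{\left(r \right)} = 6 - 41 = -35$)
$j = - \frac{41}{92}$ ($j = \frac{41}{-92} = 41 \left(- \frac{1}{92}\right) = - \frac{41}{92} \approx -0.44565$)
$R = 162331088$ ($R = -4 + \left(-4441 - 35\right) \left(-22200 - 14067\right) = -4 - -162331092 = -4 + 162331092 = 162331088$)
$\sqrt{j + R} = \sqrt{- \frac{41}{92} + 162331088} = \sqrt{\frac{14934460055}{92}} = \frac{\sqrt{343492581265}}{46}$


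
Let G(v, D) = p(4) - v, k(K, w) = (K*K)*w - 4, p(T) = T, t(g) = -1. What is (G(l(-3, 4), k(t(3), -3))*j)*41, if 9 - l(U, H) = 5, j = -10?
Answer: 0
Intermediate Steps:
l(U, H) = 4 (l(U, H) = 9 - 1*5 = 9 - 5 = 4)
k(K, w) = -4 + w*K**2 (k(K, w) = K**2*w - 4 = w*K**2 - 4 = -4 + w*K**2)
G(v, D) = 4 - v
(G(l(-3, 4), k(t(3), -3))*j)*41 = ((4 - 1*4)*(-10))*41 = ((4 - 4)*(-10))*41 = (0*(-10))*41 = 0*41 = 0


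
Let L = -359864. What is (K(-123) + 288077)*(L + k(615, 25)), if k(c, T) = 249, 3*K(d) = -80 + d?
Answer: -310717429220/3 ≈ -1.0357e+11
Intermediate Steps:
K(d) = -80/3 + d/3 (K(d) = (-80 + d)/3 = -80/3 + d/3)
(K(-123) + 288077)*(L + k(615, 25)) = ((-80/3 + (1/3)*(-123)) + 288077)*(-359864 + 249) = ((-80/3 - 41) + 288077)*(-359615) = (-203/3 + 288077)*(-359615) = (864028/3)*(-359615) = -310717429220/3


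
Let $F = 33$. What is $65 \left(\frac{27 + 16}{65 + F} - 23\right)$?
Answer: $- \frac{143715}{98} \approx -1466.5$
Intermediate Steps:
$65 \left(\frac{27 + 16}{65 + F} - 23\right) = 65 \left(\frac{27 + 16}{65 + 33} - 23\right) = 65 \left(\frac{43}{98} - 23\right) = 65 \left(- \frac{2211}{98}\right) = - \frac{143715}{98}$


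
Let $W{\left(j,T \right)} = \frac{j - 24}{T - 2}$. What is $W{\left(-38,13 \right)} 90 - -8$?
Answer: $- \frac{5492}{11} \approx -499.27$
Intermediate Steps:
$W{\left(j,T \right)} = \frac{-24 + j}{-2 + T}$
$W{\left(-38,13 \right)} 90 - -8 = \frac{-24 - 38}{-2 + 13} \cdot 90 - -8 = \frac{1}{11} \left(-62\right) 90 + 8 = \left(- \frac{62}{11}\right) 90 + 8 = - \frac{5580}{11} + 8 = - \frac{5492}{11}$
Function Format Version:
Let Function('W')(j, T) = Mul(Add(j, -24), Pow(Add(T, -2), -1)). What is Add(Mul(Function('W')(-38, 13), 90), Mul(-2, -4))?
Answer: Rational(-5492, 11) ≈ -499.27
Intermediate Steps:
Function('W')(j, T) = Mul(Pow(Add(-2, T), -1), Add(-24, j)) (Function('W')(j, T) = Mul(Add(-24, j), Pow(Add(-2, T), -1)) = Mul(Pow(Add(-2, T), -1), Add(-24, j)))
Add(Mul(Function('W')(-38, 13), 90), Mul(-2, -4)) = Add(Mul(Mul(Pow(Add(-2, 13), -1), Add(-24, -38)), 90), Mul(-2, -4)) = Add(Mul(Mul(Pow(11, -1), -62), 90), 8) = Add(Mul(Mul(Rational(1, 11), -62), 90), 8) = Add(Mul(Rational(-62, 11), 90), 8) = Add(Rational(-5580, 11), 8) = Rational(-5492, 11)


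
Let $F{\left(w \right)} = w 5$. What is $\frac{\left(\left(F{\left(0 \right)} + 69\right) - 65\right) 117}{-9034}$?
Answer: $- \frac{234}{4517} \approx -0.051804$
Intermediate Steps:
$F{\left(w \right)} = 5 w$
$\frac{\left(\left(F{\left(0 \right)} + 69\right) - 65\right) 117}{-9034} = \frac{\left(\left(5 \cdot 0 + 69\right) - 65\right) 117}{-9034} = \left(\left(0 + 69\right) - 65\right) 117 \left(- \frac{1}{9034}\right) = \left(69 - 65\right) 117 \left(- \frac{1}{9034}\right) = 4 \cdot 117 \left(- \frac{1}{9034}\right) = 468 \left(- \frac{1}{9034}\right) = - \frac{234}{4517}$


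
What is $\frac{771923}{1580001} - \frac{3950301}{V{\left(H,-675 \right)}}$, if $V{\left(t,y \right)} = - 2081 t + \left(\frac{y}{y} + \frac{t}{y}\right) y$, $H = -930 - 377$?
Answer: $- \frac{4143481587446}{4294261017885} \approx -0.96489$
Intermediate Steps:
$H = -1307$
$V{\left(t,y \right)} = - 2081 t + y \left(1 + \frac{t}{y}\right)$ ($V{\left(t,y \right)} = - 2081 t + \left(1 + \frac{t}{y}\right) y = - 2081 t + y \left(1 + \frac{t}{y}\right)$)
$\frac{771923}{1580001} - \frac{3950301}{V{\left(H,-675 \right)}} = \frac{771923}{1580001} - \frac{3950301}{-675 - -2718560} = 771923 \cdot \frac{1}{1580001} - \frac{3950301}{-675 + 2718560} = \frac{771923}{1580001} - \frac{3950301}{2717885} = - \frac{4143481587446}{4294261017885}$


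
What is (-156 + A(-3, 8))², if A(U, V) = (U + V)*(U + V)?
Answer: 17161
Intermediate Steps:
A(U, V) = (U + V)²
(-156 + A(-3, 8))² = (-156 + (-3 + 8)²)² = (-156 + 5²)² = (-156 + 25)² = (-131)² = 17161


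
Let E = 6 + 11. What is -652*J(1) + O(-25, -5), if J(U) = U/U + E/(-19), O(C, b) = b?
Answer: -1399/19 ≈ -73.632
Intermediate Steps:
E = 17
J(U) = 2/19 (J(U) = U/U + 17/(-19) = 1 + 17*(-1/19) = 1 - 17/19 = 2/19)
-652*J(1) + O(-25, -5) = -652*2/19 - 5 = -1304/19 - 5 = -1399/19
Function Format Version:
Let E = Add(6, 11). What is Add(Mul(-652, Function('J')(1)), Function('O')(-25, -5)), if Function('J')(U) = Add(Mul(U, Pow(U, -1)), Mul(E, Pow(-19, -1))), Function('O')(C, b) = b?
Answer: Rational(-1399, 19) ≈ -73.632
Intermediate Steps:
E = 17
Function('J')(U) = Rational(2, 19) (Function('J')(U) = Add(Mul(U, Pow(U, -1)), Mul(17, Pow(-19, -1))) = Add(1, Mul(17, Rational(-1, 19))) = Add(1, Rational(-17, 19)) = Rational(2, 19))
Add(Mul(-652, Function('J')(1)), Function('O')(-25, -5)) = Add(Mul(-652, Rational(2, 19)), -5) = Add(Rational(-1304, 19), -5) = Rational(-1399, 19)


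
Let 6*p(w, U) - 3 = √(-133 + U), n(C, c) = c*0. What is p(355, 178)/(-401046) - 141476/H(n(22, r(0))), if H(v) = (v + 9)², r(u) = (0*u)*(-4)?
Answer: -37825589291/21656484 - √5/802092 ≈ -1746.6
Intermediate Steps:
r(u) = 0 (r(u) = 0*(-4) = 0)
n(C, c) = 0
p(w, U) = ½ + √(-133 + U)/6
H(v) = (9 + v)²
p(355, 178)/(-401046) - 141476/H(n(22, r(0))) = (½ + √(-133 + 178)/6)/(-401046) - 141476/(9 + 0)² = (½ + √45/6)*(-1/401046) - 141476/(9²) = (½ + (3*√5)/6)*(-1/401046) - 141476/81 = (½ + √5/2)*(-1/401046) - 141476*1/81 = (-1/802092 - √5/802092) - 141476/81 = -37825589291/21656484 - √5/802092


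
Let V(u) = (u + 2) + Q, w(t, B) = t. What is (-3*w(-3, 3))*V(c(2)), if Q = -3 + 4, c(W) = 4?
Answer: 63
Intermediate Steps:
Q = 1
V(u) = 3 + u (V(u) = (u + 2) + 1 = (2 + u) + 1 = 3 + u)
(-3*w(-3, 3))*V(c(2)) = (-3*(-3))*(3 + 4) = 9*7 = 63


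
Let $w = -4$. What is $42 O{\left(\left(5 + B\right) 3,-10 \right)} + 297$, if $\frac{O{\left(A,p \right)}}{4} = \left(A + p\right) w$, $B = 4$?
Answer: $-11127$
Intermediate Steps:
$O{\left(A,p \right)} = - 16 A - 16 p$ ($O{\left(A,p \right)} = 4 \left(A + p\right) \left(-4\right) = 4 \left(- 4 A - 4 p\right) = - 16 A - 16 p$)
$42 O{\left(\left(5 + B\right) 3,-10 \right)} + 297 = 42 \left(- 16 \left(5 + 4\right) 3 - -160\right) + 297 = 42 \left(- 16 \cdot 9 \cdot 3 + 160\right) + 297 = 42 \left(\left(-16\right) 27 + 160\right) + 297 = 42 \left(-432 + 160\right) + 297 = 42 \left(-272\right) + 297 = -11424 + 297 = -11127$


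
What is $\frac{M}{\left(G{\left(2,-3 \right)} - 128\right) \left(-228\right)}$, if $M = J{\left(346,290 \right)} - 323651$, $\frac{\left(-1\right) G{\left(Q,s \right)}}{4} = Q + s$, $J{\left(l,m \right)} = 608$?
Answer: $- \frac{107681}{9424} \approx -11.426$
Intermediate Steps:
$G{\left(Q,s \right)} = - 4 Q - 4 s$ ($G{\left(Q,s \right)} = - 4 \left(Q + s\right) = - 4 Q - 4 s$)
$M = -323043$ ($M = 608 - 323651 = -323043$)
$\frac{M}{\left(G{\left(2,-3 \right)} - 128\right) \left(-228\right)} = - \frac{323043}{\left(\left(\left(-4\right) 2 - -12\right) - 128\right) \left(-228\right)} = - \frac{323043}{\left(\left(-8 + 12\right) - 128\right) \left(-228\right)} = - \frac{323043}{\left(4 - 128\right) \left(-228\right)} = - \frac{323043}{\left(-124\right) \left(-228\right)} = - \frac{323043}{28272} = \left(-323043\right) \frac{1}{28272} = - \frac{107681}{9424}$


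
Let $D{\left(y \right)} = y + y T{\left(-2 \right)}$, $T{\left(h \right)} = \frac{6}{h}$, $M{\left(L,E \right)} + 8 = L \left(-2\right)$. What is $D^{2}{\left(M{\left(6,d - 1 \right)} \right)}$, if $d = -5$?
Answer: $1600$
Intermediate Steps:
$M{\left(L,E \right)} = -8 - 2 L$ ($M{\left(L,E \right)} = -8 + L \left(-2\right) = -8 - 2 L$)
$D{\left(y \right)} = - 2 y$ ($D{\left(y \right)} = y + y \frac{6}{-2} = y + y 6 \left(- \frac{1}{2}\right) = y + y \left(-3\right) = y - 3 y = - 2 y$)
$D^{2}{\left(M{\left(6,d - 1 \right)} \right)} = \left(- 2 \left(-8 - 12\right)\right)^{2} = \left(\left(-2\right) \left(-20\right)\right)^{2} = 40^{2} = 1600$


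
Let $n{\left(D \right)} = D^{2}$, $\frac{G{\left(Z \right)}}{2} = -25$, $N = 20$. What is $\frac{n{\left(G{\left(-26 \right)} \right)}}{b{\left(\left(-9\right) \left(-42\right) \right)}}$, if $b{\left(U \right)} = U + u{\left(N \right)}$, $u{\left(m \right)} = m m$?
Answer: $\frac{1250}{389} \approx 3.2134$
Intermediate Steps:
$G{\left(Z \right)} = -50$ ($G{\left(Z \right)} = 2 \left(-25\right) = -50$)
$u{\left(m \right)} = m^{2}$
$b{\left(U \right)} = 400 + U$ ($b{\left(U \right)} = U + 20^{2} = U + 400 = 400 + U$)
$\frac{n{\left(G{\left(-26 \right)} \right)}}{b{\left(\left(-9\right) \left(-42\right) \right)}} = \frac{\left(-50\right)^{2}}{400 - -378} = \frac{2500}{400 + 378} = \frac{2500}{778} = 2500 \cdot \frac{1}{778} = \frac{1250}{389}$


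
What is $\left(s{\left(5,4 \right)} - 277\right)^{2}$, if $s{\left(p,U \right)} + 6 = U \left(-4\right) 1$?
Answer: $89401$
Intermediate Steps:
$s{\left(p,U \right)} = -6 - 4 U$ ($s{\left(p,U \right)} = -6 + U \left(-4\right) 1 = -6 + - 4 U 1 = -6 - 4 U$)
$\left(s{\left(5,4 \right)} - 277\right)^{2} = \left(\left(-6 - 16\right) - 277\right)^{2} = \left(-22 - 277\right)^{2} = \left(-299\right)^{2} = 89401$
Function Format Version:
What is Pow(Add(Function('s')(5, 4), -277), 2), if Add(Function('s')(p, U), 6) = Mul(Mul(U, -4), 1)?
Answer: 89401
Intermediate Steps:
Function('s')(p, U) = Add(-6, Mul(-4, U)) (Function('s')(p, U) = Add(-6, Mul(Mul(U, -4), 1)) = Add(-6, Mul(Mul(-4, U), 1)) = Add(-6, Mul(-4, U)))
Pow(Add(Function('s')(5, 4), -277), 2) = Pow(Add(Add(-6, Mul(-4, 4)), -277), 2) = Pow(Add(Add(-6, -16), -277), 2) = Pow(Add(-22, -277), 2) = Pow(-299, 2) = 89401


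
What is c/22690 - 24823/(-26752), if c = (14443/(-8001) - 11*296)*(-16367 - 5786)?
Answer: 7726002776068007/2428315021440 ≈ 3181.6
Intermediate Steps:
c = 577433429947/8001 (c = (14443*(-1/8001) - 3256)*(-22153) = (-14443/8001 - 3256)*(-22153) = -26065699/8001*(-22153) = 577433429947/8001 ≈ 7.2170e+7)
c/22690 - 24823/(-26752) = (577433429947/8001)/22690 - 24823/(-26752) = (577433429947/8001)*(1/22690) - 24823*(-1/26752) = 577433429947/181542690 + 24823/26752 = 7726002776068007/2428315021440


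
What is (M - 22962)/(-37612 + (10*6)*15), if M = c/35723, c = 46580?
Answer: 410112473/655731388 ≈ 0.62543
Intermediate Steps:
M = 46580/35723 ≈ 1.3039
(M - 22962)/(-37612 + (10*6)*15) = (46580/35723 - 22962)/(-37612 + (10*6)*15) = -820224946/(35723*(-37612 + 60*15)) = -820224946/(35723*(-37612 + 900)) = -820224946/35723/(-36712) = -820224946/35723*(-1/36712) = 410112473/655731388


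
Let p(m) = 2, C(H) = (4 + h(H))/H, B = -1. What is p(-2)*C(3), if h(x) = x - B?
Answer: 16/3 ≈ 5.3333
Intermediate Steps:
h(x) = 1 + x (h(x) = x - 1*(-1) = x + 1 = 1 + x)
C(H) = (5 + H)/H (C(H) = (4 + (1 + H))/H = (5 + H)/H)
p(-2)*C(3) = 2*((5 + 3)/3) = 2*((⅓)*8) = 2*(8/3) = 16/3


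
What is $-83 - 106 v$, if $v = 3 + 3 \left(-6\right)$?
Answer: $1507$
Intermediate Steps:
$v = -15$ ($v = 3 - 18 = -15$)
$-83 - 106 v = -83 - -1590 = -83 + 1590 = 1507$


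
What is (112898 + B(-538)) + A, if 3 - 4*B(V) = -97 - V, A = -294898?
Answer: -364219/2 ≈ -1.8211e+5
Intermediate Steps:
B(V) = 25 + V/4 (B(V) = ¾ - (-97 - V)/4 = ¾ + (97/4 + V/4) = 25 + V/4)
(112898 + B(-538)) + A = (112898 + (25 + (¼)*(-538))) - 294898 = (112898 + (25 - 269/2)) - 294898 = (112898 - 219/2) - 294898 = 225577/2 - 294898 = -364219/2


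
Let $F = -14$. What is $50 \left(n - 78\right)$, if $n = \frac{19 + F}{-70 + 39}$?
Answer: $- \frac{121150}{31} \approx -3908.1$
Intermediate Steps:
$n = - \frac{5}{31}$ ($n = \frac{19 - 14}{-70 + 39} = \frac{5}{-31} = 5 \left(- \frac{1}{31}\right) = - \frac{5}{31} \approx -0.16129$)
$50 \left(n - 78\right) = 50 \left(- \frac{5}{31} - 78\right) = 50 \left(- \frac{2423}{31}\right) = - \frac{121150}{31}$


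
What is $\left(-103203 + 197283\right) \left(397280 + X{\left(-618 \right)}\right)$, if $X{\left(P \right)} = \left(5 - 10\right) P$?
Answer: $37666809600$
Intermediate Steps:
$X{\left(P \right)} = - 5 P$
$\left(-103203 + 197283\right) \left(397280 + X{\left(-618 \right)}\right) = \left(-103203 + 197283\right) \left(397280 - -3090\right) = 94080 \left(397280 + 3090\right) = 94080 \cdot 400370 = 37666809600$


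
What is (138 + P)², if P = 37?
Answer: 30625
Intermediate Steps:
(138 + P)² = (138 + 37)² = 175² = 30625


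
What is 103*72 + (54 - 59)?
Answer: 7411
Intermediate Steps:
103*72 + (54 - 59) = 7416 - 5 = 7411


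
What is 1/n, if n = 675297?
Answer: 1/675297 ≈ 1.4808e-6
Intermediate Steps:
1/n = 1/675297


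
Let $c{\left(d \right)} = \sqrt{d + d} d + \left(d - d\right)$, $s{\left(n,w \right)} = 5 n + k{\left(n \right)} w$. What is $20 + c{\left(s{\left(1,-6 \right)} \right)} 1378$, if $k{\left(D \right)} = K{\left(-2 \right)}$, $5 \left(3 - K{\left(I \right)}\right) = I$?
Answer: $20 - \frac{106106 i \sqrt{770}}{25} \approx 20.0 - 1.1777 \cdot 10^{5} i$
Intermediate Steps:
$K{\left(I \right)} = 3 - \frac{I}{5}$
$k{\left(D \right)} = \frac{17}{5}$ ($k{\left(D \right)} = 3 - - \frac{2}{5} = 3 + \frac{2}{5} = \frac{17}{5}$)
$s{\left(n,w \right)} = 5 n + \frac{17 w}{5}$
$c{\left(d \right)} = \sqrt{2} d^{\frac{3}{2}}$ ($c{\left(d \right)} = \sqrt{2 d} d + 0 = \sqrt{2} \sqrt{d} d + 0 = \sqrt{2} d^{\frac{3}{2}} + 0 = \sqrt{2} d^{\frac{3}{2}}$)
$20 + c{\left(s{\left(1,-6 \right)} \right)} 1378 = 20 + \sqrt{2} \left(5 \cdot 1 + \frac{17}{5} \left(-6\right)\right)^{\frac{3}{2}} \cdot 1378 = 20 + \sqrt{2} \left(5 - \frac{102}{5}\right)^{\frac{3}{2}} \cdot 1378 = 20 + \sqrt{2} \left(- \frac{77}{5}\right)^{\frac{3}{2}} \cdot 1378 = 20 + \sqrt{2} \left(- \frac{77 i \sqrt{385}}{25}\right) 1378 = 20 + - \frac{77 i \sqrt{770}}{25} \cdot 1378 = 20 - \frac{106106 i \sqrt{770}}{25}$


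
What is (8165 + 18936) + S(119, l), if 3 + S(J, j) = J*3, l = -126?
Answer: 27455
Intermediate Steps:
S(J, j) = -3 + 3*J (S(J, j) = -3 + J*3 = -3 + 3*J)
(8165 + 18936) + S(119, l) = (8165 + 18936) + (-3 + 3*119) = 27101 + (-3 + 357) = 27101 + 354 = 27455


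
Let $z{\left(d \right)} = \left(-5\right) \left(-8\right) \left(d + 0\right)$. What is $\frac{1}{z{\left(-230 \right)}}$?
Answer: $- \frac{1}{9200} \approx -0.0001087$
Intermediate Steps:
$z{\left(d \right)} = 40 d$
$\frac{1}{z{\left(-230 \right)}} = \frac{1}{40 \left(-230\right)} = \frac{1}{-9200} = - \frac{1}{9200}$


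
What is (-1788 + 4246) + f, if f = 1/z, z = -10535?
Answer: 25895029/10535 ≈ 2458.0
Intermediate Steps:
f = -1/10535 (f = 1/(-10535) = -1/10535 ≈ -9.4922e-5)
(-1788 + 4246) + f = (-1788 + 4246) - 1/10535 = 2458 - 1/10535 = 25895029/10535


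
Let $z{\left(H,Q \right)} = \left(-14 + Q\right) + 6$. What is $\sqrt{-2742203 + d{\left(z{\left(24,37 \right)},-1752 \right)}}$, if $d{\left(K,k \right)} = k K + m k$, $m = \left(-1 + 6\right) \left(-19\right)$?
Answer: $i \sqrt{2626571} \approx 1620.7 i$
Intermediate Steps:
$m = -95$ ($m = 5 \left(-19\right) = -95$)
$z{\left(H,Q \right)} = -8 + Q$
$d{\left(K,k \right)} = - 95 k + K k$ ($d{\left(K,k \right)} = k K - 95 k = K k - 95 k = - 95 k + K k$)
$\sqrt{-2742203 + d{\left(z{\left(24,37 \right)},-1752 \right)}} = \sqrt{-2742203 - 1752 \left(-95 + \left(-8 + 37\right)\right)} = \sqrt{-2742203 - 1752 \left(-95 + 29\right)} = \sqrt{-2742203 - -115632} = \sqrt{-2742203 + 115632} = \sqrt{-2626571} = i \sqrt{2626571}$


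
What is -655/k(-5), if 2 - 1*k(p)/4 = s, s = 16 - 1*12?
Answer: 655/8 ≈ 81.875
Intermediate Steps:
s = 4 (s = 16 - 12 = 4)
k(p) = -8 (k(p) = 8 - 4*4 = 8 - 16 = -8)
-655/k(-5) = -655/(-8) = -655*(-⅛) = 655/8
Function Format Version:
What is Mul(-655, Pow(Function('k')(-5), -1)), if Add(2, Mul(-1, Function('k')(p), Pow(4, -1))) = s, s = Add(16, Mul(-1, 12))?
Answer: Rational(655, 8) ≈ 81.875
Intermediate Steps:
s = 4 (s = Add(16, -12) = 4)
Function('k')(p) = -8 (Function('k')(p) = Add(8, Mul(-4, 4)) = Add(8, -16) = -8)
Mul(-655, Pow(Function('k')(-5), -1)) = Mul(-655, Pow(-8, -1)) = Mul(-655, Rational(-1, 8)) = Rational(655, 8)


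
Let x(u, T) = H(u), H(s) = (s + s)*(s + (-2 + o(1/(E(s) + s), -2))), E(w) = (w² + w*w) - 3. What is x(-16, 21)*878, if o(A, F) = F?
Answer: 561920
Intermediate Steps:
E(w) = -3 + 2*w² (E(w) = (w² + w²) - 3 = 2*w² - 3 = -3 + 2*w²)
H(s) = 2*s*(-4 + s) (H(s) = (s + s)*(s + (-2 - 2)) = (2*s)*(s - 4) = (2*s)*(-4 + s) = 2*s*(-4 + s))
x(u, T) = 2*u*(-4 + u)
x(-16, 21)*878 = (2*(-16)*(-4 - 16))*878 = (2*(-16)*(-20))*878 = 640*878 = 561920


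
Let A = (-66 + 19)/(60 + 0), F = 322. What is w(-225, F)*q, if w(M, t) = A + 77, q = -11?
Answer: -50303/60 ≈ -838.38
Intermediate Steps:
A = -47/60 ≈ -0.78333
w(M, t) = 4573/60 (w(M, t) = -47/60 + 77 = 4573/60)
w(-225, F)*q = (4573/60)*(-11) = -50303/60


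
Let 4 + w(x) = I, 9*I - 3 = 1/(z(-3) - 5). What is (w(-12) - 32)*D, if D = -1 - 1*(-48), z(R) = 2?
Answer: -45308/27 ≈ -1678.1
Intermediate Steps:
D = 47 (D = -1 + 48 = 47)
I = 8/27 (I = 1/3 + 1/(9*(2 - 5)) = 1/3 + (1/9)/(-3) = 1/3 + (1/9)*(-1/3) = 1/3 - 1/27 = 8/27 ≈ 0.29630)
w(x) = -100/27 (w(x) = -4 + 8/27 = -100/27)
(w(-12) - 32)*D = (-100/27 - 32)*47 = -964/27*47 = -45308/27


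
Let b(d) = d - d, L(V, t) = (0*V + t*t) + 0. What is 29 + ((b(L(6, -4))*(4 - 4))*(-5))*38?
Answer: 29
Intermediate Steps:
L(V, t) = t**2 (L(V, t) = (0 + t**2) + 0 = t**2 + 0 = t**2)
b(d) = 0
29 + ((b(L(6, -4))*(4 - 4))*(-5))*38 = 29 + ((0*(4 - 4))*(-5))*38 = 29 + ((0*0)*(-5))*38 = 29 + (0*(-5))*38 = 29 + 0*38 = 29 + 0 = 29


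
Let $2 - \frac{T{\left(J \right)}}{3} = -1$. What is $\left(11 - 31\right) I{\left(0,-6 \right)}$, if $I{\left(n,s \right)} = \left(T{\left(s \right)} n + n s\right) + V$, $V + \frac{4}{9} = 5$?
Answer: $- \frac{820}{9} \approx -91.111$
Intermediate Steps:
$T{\left(J \right)} = 9$ ($T{\left(J \right)} = 6 - -3 = 6 + 3 = 9$)
$V = \frac{41}{9}$ ($V = - \frac{4}{9} + 5 = \frac{41}{9} \approx 4.5556$)
$I{\left(n,s \right)} = \frac{41}{9} + 9 n + n s$ ($I{\left(n,s \right)} = \left(9 n + n s\right) + \frac{41}{9} = \frac{41}{9} + 9 n + n s$)
$\left(11 - 31\right) I{\left(0,-6 \right)} = \left(11 - 31\right) \left(\frac{41}{9} + 9 \cdot 0 + 0 \left(-6\right)\right) = - 20 \left(\frac{41}{9} + 0 + 0\right) = \left(-20\right) \frac{41}{9} = - \frac{820}{9}$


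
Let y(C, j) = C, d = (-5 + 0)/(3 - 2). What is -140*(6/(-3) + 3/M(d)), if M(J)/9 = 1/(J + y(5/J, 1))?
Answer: 560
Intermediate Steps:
d = -5 (d = -5/1 = -5*1 = -5)
M(J) = 9/(J + 5/J)
-140*(6/(-3) + 3/M(d)) = -140*(6/(-3) + 3/((9*(-5)/(5 + (-5)²)))) = -140*(6*(-⅓) + 3/((9*(-5)/(5 + 25)))) = -140*(-2 + 3/((9*(-5)/30))) = -140*(-2 + 3/((9*(-5)*(1/30)))) = -140*(-2 + 3/(-3/2)) = -140*(-2 + 3*(-⅔)) = -140*(-2 - 2) = -140*(-4) = 560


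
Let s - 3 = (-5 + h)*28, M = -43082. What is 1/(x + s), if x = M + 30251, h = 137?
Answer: -1/9132 ≈ -0.00010951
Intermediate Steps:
s = 3699 (s = 3 + (-5 + 137)*28 = 3 + 132*28 = 3 + 3696 = 3699)
x = -12831 (x = -43082 + 30251 = -12831)
1/(x + s) = 1/(-12831 + 3699) = 1/(-9132) = -1/9132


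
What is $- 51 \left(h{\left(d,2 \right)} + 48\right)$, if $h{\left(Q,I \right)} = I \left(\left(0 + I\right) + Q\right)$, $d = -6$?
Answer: $-2040$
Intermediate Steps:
$h{\left(Q,I \right)} = I \left(I + Q\right)$
$- 51 \left(h{\left(d,2 \right)} + 48\right) = - 51 \left(2 \left(2 - 6\right) + 48\right) = - 51 \left(2 \left(-4\right) + 48\right) = - 51 \left(-8 + 48\right) = \left(-51\right) 40 = -2040$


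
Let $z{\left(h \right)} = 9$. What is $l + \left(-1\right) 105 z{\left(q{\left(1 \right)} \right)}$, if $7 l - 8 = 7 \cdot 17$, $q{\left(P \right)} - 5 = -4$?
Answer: $- \frac{6488}{7} \approx -926.86$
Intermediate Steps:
$q{\left(P \right)} = 1$ ($q{\left(P \right)} = 5 - 4 = 1$)
$l = \frac{127}{7}$ ($l = \frac{8}{7} + \frac{7 \cdot 17}{7} = \frac{8}{7} + \frac{1}{7} \cdot 119 = \frac{8}{7} + 17 = \frac{127}{7} \approx 18.143$)
$l + \left(-1\right) 105 z{\left(q{\left(1 \right)} \right)} = \frac{127}{7} + \left(-1\right) 105 \cdot 9 = \frac{127}{7} - 945 = - \frac{6488}{7}$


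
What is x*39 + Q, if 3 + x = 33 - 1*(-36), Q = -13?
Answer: 2561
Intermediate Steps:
x = 66 (x = -3 + (33 - 1*(-36)) = -3 + (33 + 36) = -3 + 69 = 66)
x*39 + Q = 66*39 - 13 = 2574 - 13 = 2561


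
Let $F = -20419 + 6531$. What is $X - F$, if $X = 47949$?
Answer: $61837$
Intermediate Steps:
$F = -13888$
$X - F = 47949 - -13888 = 47949 + 13888 = 61837$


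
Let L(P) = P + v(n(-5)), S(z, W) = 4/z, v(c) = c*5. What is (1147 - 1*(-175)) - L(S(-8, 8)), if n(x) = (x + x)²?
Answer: 1645/2 ≈ 822.50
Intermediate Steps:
n(x) = 4*x² (n(x) = (2*x)² = 4*x²)
v(c) = 5*c
L(P) = 500 + P (L(P) = P + 5*(4*(-5)²) = P + 5*(4*25) = P + 5*100 = P + 500 = 500 + P)
(1147 - 1*(-175)) - L(S(-8, 8)) = (1147 - 1*(-175)) - (500 + 4/(-8)) = (1147 + 175) - (500 + 4*(-⅛)) = 1322 - (500 - ½) = 1322 - 1*999/2 = 1322 - 999/2 = 1645/2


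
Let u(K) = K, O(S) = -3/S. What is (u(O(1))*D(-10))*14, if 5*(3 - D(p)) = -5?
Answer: -168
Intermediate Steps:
D(p) = 4 (D(p) = 3 - ⅕*(-5) = 3 + 1 = 4)
(u(O(1))*D(-10))*14 = (-3/1*4)*14 = (-3*1*4)*14 = -3*4*14 = -12*14 = -168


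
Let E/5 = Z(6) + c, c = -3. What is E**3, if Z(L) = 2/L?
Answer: -64000/27 ≈ -2370.4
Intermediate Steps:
E = -40/3 (E = 5*(2/6 - 3) = 5*(2*(1/6) - 3) = 5*(1/3 - 3) = 5*(-8/3) = -40/3 ≈ -13.333)
E**3 = (-40/3)**3 = -64000/27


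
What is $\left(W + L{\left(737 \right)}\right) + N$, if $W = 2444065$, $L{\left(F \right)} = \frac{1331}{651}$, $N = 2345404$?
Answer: $\frac{3117945650}{651} \approx 4.7895 \cdot 10^{6}$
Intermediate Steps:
$L{\left(F \right)} = \frac{1331}{651}$ ($L{\left(F \right)} = 1331 \cdot \frac{1}{651} = \frac{1331}{651}$)
$\left(W + L{\left(737 \right)}\right) + N = \left(2444065 + \frac{1331}{651}\right) + 2345404 = \frac{1591087646}{651} + 2345404 = \frac{3117945650}{651}$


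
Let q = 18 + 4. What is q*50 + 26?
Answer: 1126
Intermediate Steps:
q = 22
q*50 + 26 = 22*50 + 26 = 1100 + 26 = 1126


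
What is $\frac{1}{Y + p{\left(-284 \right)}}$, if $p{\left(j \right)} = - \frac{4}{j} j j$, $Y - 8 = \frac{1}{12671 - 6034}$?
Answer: $\frac{6637}{7592729} \approx 0.00087413$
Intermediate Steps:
$Y = \frac{53097}{6637}$ ($Y = 8 + \frac{1}{12671 - 6034} = 8 + \frac{1}{6637} = \frac{53097}{6637} \approx 8.0002$)
$p{\left(j \right)} = - 4 j$
$\frac{1}{Y + p{\left(-284 \right)}} = \frac{1}{\frac{53097}{6637} - -1136} = \frac{1}{\frac{53097}{6637} + 1136} = \frac{1}{\frac{7592729}{6637}} = \frac{6637}{7592729}$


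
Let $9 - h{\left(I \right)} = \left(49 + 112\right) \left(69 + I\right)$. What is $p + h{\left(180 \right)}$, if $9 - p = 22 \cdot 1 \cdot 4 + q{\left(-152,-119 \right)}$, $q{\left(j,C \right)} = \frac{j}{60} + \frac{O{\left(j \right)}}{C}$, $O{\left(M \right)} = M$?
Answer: $- \frac{71681573}{1785} \approx -40158.0$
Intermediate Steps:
$h{\left(I \right)} = -11100 - 161 I$ ($h{\left(I \right)} = 9 - \left(49 + 112\right) \left(69 + I\right) = 9 - 161 \left(69 + I\right) = 9 - \left(11109 + 161 I\right) = -11100 - 161 I$)
$q{\left(j,C \right)} = \frac{j}{60} + \frac{j}{C}$
$p = - \frac{138773}{1785}$ ($p = 9 - \left(22 \cdot 1 \cdot 4 + \left(\frac{1}{60} \left(-152\right) - \frac{152}{-119}\right)\right) = 9 - \left(22 \cdot 4 - \frac{2242}{1785}\right) = 9 - \left(88 + \left(- \frac{38}{15} + \frac{152}{119}\right)\right) = 9 - \left(88 - \frac{2242}{1785}\right) = 9 - \frac{154838}{1785} = - \frac{138773}{1785} \approx -77.744$)
$p + h{\left(180 \right)} = - \frac{138773}{1785} - 40080 = - \frac{71681573}{1785}$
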